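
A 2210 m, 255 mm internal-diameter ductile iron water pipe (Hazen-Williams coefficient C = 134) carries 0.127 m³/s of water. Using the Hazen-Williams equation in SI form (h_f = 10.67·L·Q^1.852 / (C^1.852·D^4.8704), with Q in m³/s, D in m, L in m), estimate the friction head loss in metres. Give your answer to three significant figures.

h_f ≈ 46.1 m

h_f = 10.67·2210·0.127^1.852 / (134^1.852·0.255^4.8704) = 46.11 m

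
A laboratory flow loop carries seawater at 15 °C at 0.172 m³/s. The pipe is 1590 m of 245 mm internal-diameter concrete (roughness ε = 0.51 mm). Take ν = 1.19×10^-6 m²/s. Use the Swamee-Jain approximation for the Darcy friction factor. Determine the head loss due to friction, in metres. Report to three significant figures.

V = 4Q/(πD²) = 4·0.172/(π·0.245²) = 3.648 m/s
Re = VD/ν = 3.648·0.245/1.19×10^-6 = 7.51×10^5 → turbulent
ε/D = 0.51/245 = 0.00208
Swamee-Jain: f = 0.02400
h_f = f(L/D)V²/(2g) = 0.02400·(1590/0.245)·3.648²/(2·9.81) = 105.7 m

h_f ≈ 106 m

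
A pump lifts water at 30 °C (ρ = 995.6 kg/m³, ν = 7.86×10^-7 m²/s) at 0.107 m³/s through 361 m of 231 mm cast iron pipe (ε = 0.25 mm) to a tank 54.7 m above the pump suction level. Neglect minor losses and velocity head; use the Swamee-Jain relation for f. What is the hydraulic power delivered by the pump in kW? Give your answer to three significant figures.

V = 4Q/(πD²) = 2.553 m/s; Re = 7.50×10^5; ε/D = 0.00108; f = 0.02050
h_f = f(L/D)V²/2g = 10.64 m
Total head H = z + h_f = 54.7 + 10.64 = 65.34 m
P_hyd = ρgQH = 995.6·9.81·0.107·65.34 = 68.29 kW

P_hyd ≈ 68.3 kW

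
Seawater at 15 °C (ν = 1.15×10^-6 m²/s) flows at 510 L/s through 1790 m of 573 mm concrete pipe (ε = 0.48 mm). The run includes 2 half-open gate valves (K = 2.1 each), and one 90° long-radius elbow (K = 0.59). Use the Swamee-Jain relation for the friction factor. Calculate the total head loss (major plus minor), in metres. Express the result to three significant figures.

H_L ≈ 12.9 m

V = 4Q/(πD²) = 1.978 m/s; V²/2g = 0.1994 m
Re = 9.85×10^5, ε/D = 8.38×10^-4 → f = 0.01926 (Swamee-Jain)
Major: h_f = f(L/D)·V²/2g = 0.01926·3124·0.1994 = 11.99 m
Minor: ΣK = 4.79; h_m = ΣK·V²/2g = 0.9549 m
Total H_L = 11.99 + 0.9549 = 12.95 m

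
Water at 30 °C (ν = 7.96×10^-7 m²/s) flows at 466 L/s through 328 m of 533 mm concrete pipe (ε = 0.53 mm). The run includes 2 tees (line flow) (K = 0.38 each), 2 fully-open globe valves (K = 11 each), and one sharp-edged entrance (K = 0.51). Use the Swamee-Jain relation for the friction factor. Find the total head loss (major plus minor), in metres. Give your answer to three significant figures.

H_L ≈ 7.90 m

V = 4Q/(πD²) = 2.089 m/s; V²/2g = 0.2223 m
Re = 1.40×10^6, ε/D = 9.94×10^-4 → f = 0.01990 (Swamee-Jain)
Major: h_f = f(L/D)·V²/2g = 0.01990·615.4·0.2223 = 2.723 m
Minor: ΣK = 23.3; h_m = ΣK·V²/2g = 5.173 m
Total H_L = 2.723 + 5.173 = 7.896 m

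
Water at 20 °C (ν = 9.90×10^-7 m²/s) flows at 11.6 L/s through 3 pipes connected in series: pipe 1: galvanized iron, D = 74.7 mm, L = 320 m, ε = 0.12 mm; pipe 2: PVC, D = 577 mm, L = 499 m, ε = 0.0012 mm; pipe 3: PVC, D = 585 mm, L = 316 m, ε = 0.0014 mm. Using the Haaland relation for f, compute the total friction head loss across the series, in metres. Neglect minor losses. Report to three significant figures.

H ≈ 35.3 m

Pipe 1: V = 2.647 m/s, Re = 2.00×10^5, ε/D = 0.00161, f = 0.02307, h_1 = f(L/D)V²/2g = 35.28 m
Pipe 2: V = 0.04436 m/s, Re = 2.59×10^4, ε/D = 2.08×10^-6, f = 0.02417, h_2 = f(L/D)V²/2g = 0.002097 m
Pipe 3: V = 0.04316 m/s, Re = 2.55×10^4, ε/D = 2.39×10^-6, f = 0.02425, h_3 = f(L/D)V²/2g = 0.001244 m
Series → Q common, losses add: H = Σh = 35.29 m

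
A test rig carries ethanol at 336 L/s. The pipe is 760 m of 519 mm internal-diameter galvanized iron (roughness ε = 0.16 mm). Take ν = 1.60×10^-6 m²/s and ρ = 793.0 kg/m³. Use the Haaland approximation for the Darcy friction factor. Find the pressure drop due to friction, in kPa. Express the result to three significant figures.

V = 4Q/(πD²) = 4·0.336/(π·0.519²) = 1.588 m/s
Re = VD/ν = 1.588·0.519/1.60×10^-6 = 5.15×10^5 → turbulent
ε/D = 0.16/519 = 3.08×10^-4
Haaland: f = 0.01619
h_f = f(L/D)V²/(2g) = 0.01619·(760/0.519)·1.588²/(2·9.81) = 3.048 m
Δp = ρg·h_f = 793.0·9.81·3.048 = 23.71 kPa

Δp ≈ 23.7 kPa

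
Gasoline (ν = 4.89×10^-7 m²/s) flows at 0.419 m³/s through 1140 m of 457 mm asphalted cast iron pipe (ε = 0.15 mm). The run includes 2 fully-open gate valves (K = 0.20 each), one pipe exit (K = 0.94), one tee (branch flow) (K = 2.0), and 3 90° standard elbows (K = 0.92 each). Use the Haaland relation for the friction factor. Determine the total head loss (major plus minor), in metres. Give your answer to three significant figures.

H_L ≈ 14.9 m

V = 4Q/(πD²) = 2.554 m/s; V²/2g = 0.3326 m
Re = 2.39×10^6, ε/D = 3.28×10^-4 → f = 0.01552 (Haaland)
Major: h_f = f(L/D)·V²/2g = 0.01552·2495·0.3326 = 12.87 m
Minor: ΣK = 6.10; h_m = ΣK·V²/2g = 2.029 m
Total H_L = 12.87 + 2.029 = 14.90 m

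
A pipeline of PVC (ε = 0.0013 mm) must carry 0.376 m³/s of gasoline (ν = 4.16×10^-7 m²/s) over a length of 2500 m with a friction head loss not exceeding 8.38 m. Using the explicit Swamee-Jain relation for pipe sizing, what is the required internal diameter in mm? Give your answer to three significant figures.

Swamee-Jain (Type III): D = 0.66·[ε^1.25·(LQ²/(gh_f))^4.75 + ν·Q^9.4·(L/(gh_f))^5.2]^0.04
LQ²/(gh_f) = 4.299; L/(gh_f) = 30.41
Term 1 = ε^1.25·(…)^4.75 = 4.48×10^-5; Term 2 = ν·Q^9.4·(…)^5.2 = 0.00218
D = 0.66·(4.48×10^-5 + 0.00218)^0.04 = 0.5169 m = 517 mm
Check: V = 1.79 m/s, Re = 2.23×10^6, f = 0.01029, h_f = 8.15 m ≈ 8.38 m ✓

D ≈ 517 mm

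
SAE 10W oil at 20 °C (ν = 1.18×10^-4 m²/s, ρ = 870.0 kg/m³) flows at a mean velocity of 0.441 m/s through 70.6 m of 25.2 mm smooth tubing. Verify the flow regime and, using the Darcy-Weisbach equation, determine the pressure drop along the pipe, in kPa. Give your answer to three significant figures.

Δp ≈ 161 kPa

Re = VD/ν = 0.441·0.02520/1.18×10^-4 = 94.2 → laminar (Re < 2300)
f = 64/Re = 0.6796
h_f = f(L/D)V²/(2g) = 0.6796·(70.6/0.02520)·0.441²/(2·9.81) = 18.87 m
Δp = ρg·h_f = 870.0·9.81·18.87 = 161.1 kPa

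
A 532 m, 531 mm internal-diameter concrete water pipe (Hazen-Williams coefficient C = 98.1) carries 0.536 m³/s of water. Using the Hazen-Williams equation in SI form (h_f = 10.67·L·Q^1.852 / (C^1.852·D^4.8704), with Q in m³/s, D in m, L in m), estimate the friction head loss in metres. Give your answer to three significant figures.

h_f = 10.67·532·0.536^1.852 / (98.1^1.852·0.531^4.8704) = 7.995 m

h_f ≈ 7.99 m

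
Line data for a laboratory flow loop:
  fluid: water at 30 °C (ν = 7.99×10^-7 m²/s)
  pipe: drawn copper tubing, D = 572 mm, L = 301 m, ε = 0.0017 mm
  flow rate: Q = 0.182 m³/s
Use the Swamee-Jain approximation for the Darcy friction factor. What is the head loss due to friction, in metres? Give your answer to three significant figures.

V = 4Q/(πD²) = 4·0.182/(π·0.572²) = 0.7083 m/s
Re = VD/ν = 0.7083·0.572/7.99×10^-7 = 5.07×10^5 → turbulent
ε/D = 0.0017/572 = 2.97×10^-6
Swamee-Jain: f = 0.01311
h_f = f(L/D)V²/(2g) = 0.01311·(301/0.572)·0.7083²/(2·9.81) = 0.1763 m

h_f ≈ 0.176 m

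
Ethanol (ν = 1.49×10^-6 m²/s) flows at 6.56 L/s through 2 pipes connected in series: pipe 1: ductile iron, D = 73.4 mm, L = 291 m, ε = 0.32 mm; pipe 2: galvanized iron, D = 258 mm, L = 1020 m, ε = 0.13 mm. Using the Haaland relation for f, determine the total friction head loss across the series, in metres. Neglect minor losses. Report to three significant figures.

H ≈ 14.8 m

Pipe 1: V = 1.550 m/s, Re = 7.64×10^4, ε/D = 0.00436, f = 0.03040, h_1 = f(L/D)V²/2g = 14.77 m
Pipe 2: V = 0.1255 m/s, Re = 2.17×10^4, ε/D = 5.04×10^-4, f = 0.02618, h_2 = f(L/D)V²/2g = 0.08307 m
Series → Q common, losses add: H = Σh = 14.85 m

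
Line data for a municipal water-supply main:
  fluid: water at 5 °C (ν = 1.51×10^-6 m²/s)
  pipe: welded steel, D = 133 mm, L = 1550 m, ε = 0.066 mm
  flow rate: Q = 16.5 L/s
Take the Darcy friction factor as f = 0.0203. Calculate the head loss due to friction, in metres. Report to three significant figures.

h_f ≈ 17.0 m

V = 4Q/(πD²) = 4·0.0165/(π·0.133²) = 1.188 m/s
h_f = f(L/D)V²/(2g) = 0.02030·(1550/0.133)·1.188²/(2·9.81) = 17.01 m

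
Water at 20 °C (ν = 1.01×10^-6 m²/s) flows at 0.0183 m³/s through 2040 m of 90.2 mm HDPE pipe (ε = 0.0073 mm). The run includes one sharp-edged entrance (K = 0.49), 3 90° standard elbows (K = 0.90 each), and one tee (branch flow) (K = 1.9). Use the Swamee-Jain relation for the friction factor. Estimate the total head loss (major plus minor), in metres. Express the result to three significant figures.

H_L ≈ 150 m

V = 4Q/(πD²) = 2.864 m/s; V²/2g = 0.4180 m
Re = 2.56×10^5, ε/D = 8.09×10^-5 → f = 0.01562 (Swamee-Jain)
Major: h_f = f(L/D)·V²/2g = 0.01562·22616·0.4180 = 147.7 m
Minor: ΣK = 5.09; h_m = ΣK·V²/2g = 2.128 m
Total H_L = 147.7 + 2.128 = 149.8 m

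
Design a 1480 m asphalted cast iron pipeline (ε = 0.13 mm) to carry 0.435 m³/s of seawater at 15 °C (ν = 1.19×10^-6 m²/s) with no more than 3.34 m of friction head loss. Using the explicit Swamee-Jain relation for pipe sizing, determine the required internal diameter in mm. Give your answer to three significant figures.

Swamee-Jain (Type III): D = 0.66·[ε^1.25·(LQ²/(gh_f))^4.75 + ν·Q^9.4·(L/(gh_f))^5.2]^0.04
LQ²/(gh_f) = 8.547; L/(gh_f) = 45.17
Term 1 = ε^1.25·(…)^4.75 = 0.370; Term 2 = ν·Q^9.4·(…)^5.2 = 0.192
D = 0.66·(0.370 + 0.192)^0.04 = 0.6450 m = 645 mm
Check: V = 1.33 m/s, Re = 7.22×10^5, f = 0.01509, h_f = 3.13 m ≈ 3.34 m ✓

D ≈ 645 mm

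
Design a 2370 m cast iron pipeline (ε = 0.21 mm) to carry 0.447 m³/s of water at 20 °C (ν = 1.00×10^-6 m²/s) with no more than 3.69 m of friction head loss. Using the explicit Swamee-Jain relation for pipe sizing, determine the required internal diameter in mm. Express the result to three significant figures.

D ≈ 711 mm

Swamee-Jain (Type III): D = 0.66·[ε^1.25·(LQ²/(gh_f))^4.75 + ν·Q^9.4·(L/(gh_f))^5.2]^0.04
LQ²/(gh_f) = 13.08; L/(gh_f) = 65.47
Term 1 = ε^1.25·(…)^4.75 = 5.09; Term 2 = ν·Q^9.4·(…)^5.2 = 1.43
D = 0.66·(5.09 + 1.43)^0.04 = 0.7114 m = 711 mm
Check: V = 1.12 m/s, Re = 8.00×10^5, f = 0.01588, h_f = 3.41 m ≈ 3.69 m ✓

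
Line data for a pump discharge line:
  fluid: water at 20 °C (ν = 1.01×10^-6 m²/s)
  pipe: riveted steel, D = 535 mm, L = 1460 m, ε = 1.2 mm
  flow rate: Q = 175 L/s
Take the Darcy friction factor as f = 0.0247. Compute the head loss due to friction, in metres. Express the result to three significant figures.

h_f ≈ 2.08 m

V = 4Q/(πD²) = 4·0.175/(π·0.535²) = 0.7785 m/s
h_f = f(L/D)V²/(2g) = 0.02470·(1460/0.535)·0.7785²/(2·9.81) = 2.082 m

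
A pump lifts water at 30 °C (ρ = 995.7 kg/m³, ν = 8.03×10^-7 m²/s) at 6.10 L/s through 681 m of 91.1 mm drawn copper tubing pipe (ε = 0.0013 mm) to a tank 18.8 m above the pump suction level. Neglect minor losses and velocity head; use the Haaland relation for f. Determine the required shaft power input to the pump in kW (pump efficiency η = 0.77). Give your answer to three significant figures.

V = 4Q/(πD²) = 0.9358 m/s; Re = 1.06×10^5; ε/D = 1.43×10^-5; f = 0.01766
h_f = f(L/D)V²/2g = 5.893 m
Total head H = z + h_f = 18.8 + 5.893 = 24.69 m
P_hyd = ρgQH = 995.7·9.81·0.00610·24.69 = 1.471 kW
P_shaft = P_hyd/η = 1.471/0.77 = 1.911 kW

P_shaft ≈ 1.91 kW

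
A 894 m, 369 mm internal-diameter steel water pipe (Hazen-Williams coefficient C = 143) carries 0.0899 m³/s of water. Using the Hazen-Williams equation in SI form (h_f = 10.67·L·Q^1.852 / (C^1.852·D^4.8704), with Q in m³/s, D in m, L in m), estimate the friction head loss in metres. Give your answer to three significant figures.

h_f ≈ 1.44 m

h_f = 10.67·894·0.0899^1.852 / (143^1.852·0.369^4.8704) = 1.442 m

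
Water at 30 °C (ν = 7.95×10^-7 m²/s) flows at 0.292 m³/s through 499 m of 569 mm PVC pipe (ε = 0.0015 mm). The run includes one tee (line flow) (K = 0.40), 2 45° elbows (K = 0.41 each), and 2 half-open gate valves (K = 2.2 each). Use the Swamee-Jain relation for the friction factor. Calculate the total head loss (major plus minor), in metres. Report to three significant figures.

V = 4Q/(πD²) = 1.148 m/s; V²/2g = 0.06721 m
Re = 8.22×10^5, ε/D = 2.64×10^-6 → f = 0.01206 (Swamee-Jain)
Major: h_f = f(L/D)·V²/2g = 0.01206·877.0·0.06721 = 0.7108 m
Minor: ΣK = 5.62; h_m = ΣK·V²/2g = 0.3777 m
Total H_L = 0.7108 + 0.3777 = 1.088 m

H_L ≈ 1.09 m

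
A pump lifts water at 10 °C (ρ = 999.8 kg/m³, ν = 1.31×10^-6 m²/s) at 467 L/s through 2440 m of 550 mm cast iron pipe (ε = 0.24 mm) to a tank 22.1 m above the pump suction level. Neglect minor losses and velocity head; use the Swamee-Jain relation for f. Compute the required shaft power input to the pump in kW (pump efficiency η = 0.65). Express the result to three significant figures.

P_shaft ≈ 260 kW

V = 4Q/(πD²) = 1.966 m/s; Re = 8.25×10^5; ε/D = 4.36×10^-4; f = 0.01697
h_f = f(L/D)V²/2g = 14.82 m
Total head H = z + h_f = 22.1 + 14.82 = 36.92 m
P_hyd = ρgQH = 999.8·9.81·0.467·36.92 = 169.1 kW
P_shaft = P_hyd/η = 169.1/0.65 = 260.2 kW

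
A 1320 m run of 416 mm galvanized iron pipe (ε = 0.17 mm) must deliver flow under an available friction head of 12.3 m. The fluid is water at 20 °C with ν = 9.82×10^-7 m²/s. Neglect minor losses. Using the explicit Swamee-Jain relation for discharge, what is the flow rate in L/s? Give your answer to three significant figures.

Q ≈ 291 L/s

Swamee-Jain (Type II): Q = -0.965·√(gD⁵h_f/L)·ln[ε/(3.7D) + √(3.17ν²L/(gD³h_f))]
√(gD⁵h_f/L) = √(9.81·0.416⁵·12.3/1320) = 0.03375
ε/(3.7D) = 1.10×10^-4; √(3.17ν²L/(gD³h_f)) = 2.16×10^-5
Q = -0.965·0.03375·ln(1.320×10^-4) = 0.2909 m³/s
Check: V = 2.14 m/s, Re = 9.07×10^5, f = 0.01671, h_f = 12.4 m ≈ 12.3 m ✓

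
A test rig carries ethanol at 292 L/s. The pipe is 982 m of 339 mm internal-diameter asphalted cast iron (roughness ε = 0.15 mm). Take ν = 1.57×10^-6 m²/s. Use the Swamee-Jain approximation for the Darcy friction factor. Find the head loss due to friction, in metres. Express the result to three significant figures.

h_f ≈ 26.5 m

V = 4Q/(πD²) = 4·0.292/(π·0.339²) = 3.235 m/s
Re = VD/ν = 3.235·0.339/1.57×10^-6 = 6.99×10^5 → turbulent
ε/D = 0.15/339 = 4.42×10^-4
Swamee-Jain: f = 0.01713
h_f = f(L/D)V²/(2g) = 0.01713·(982/0.339)·3.235²/(2·9.81) = 26.47 m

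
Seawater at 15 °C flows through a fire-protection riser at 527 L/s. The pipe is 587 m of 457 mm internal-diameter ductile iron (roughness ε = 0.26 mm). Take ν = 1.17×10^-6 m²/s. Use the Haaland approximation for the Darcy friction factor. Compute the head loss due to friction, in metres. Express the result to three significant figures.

h_f ≈ 11.9 m

V = 4Q/(πD²) = 4·0.527/(π·0.457²) = 3.213 m/s
Re = VD/ν = 3.213·0.457/1.17×10^-6 = 1.25×10^6 → turbulent
ε/D = 0.26/457 = 5.69×10^-4
Haaland: f = 0.01755
h_f = f(L/D)V²/(2g) = 0.01755·(587/0.457)·3.213²/(2·9.81) = 11.86 m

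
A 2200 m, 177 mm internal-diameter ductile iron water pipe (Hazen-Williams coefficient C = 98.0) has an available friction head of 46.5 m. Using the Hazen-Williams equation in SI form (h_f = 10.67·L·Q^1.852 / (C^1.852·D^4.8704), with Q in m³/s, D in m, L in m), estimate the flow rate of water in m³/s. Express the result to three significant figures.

Rearranging: Q = [h_f·C^1.852·D^4.8704 / (10.67·L)]^(1/1.852)
Q = [46.5·98.0^1.852·0.177^4.8704 / (10.67·2200)]^0.540 = 0.03581 m³/s

Q ≈ 0.0358 m³/s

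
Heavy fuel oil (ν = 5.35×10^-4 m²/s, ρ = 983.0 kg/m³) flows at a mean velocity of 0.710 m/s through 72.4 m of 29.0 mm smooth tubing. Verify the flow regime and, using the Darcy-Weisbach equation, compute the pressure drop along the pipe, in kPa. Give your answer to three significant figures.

Δp ≈ 1030 kPa

Re = VD/ν = 0.710·0.02900/5.35×10^-4 = 38.5 → laminar (Re < 2300)
f = 64/Re = 1.663
h_f = f(L/D)V²/(2g) = 1.663·(72.4/0.02900)·0.710²/(2·9.81) = 106.7 m
Δp = ρg·h_f = 983.0·9.81·106.7 = 1029 kPa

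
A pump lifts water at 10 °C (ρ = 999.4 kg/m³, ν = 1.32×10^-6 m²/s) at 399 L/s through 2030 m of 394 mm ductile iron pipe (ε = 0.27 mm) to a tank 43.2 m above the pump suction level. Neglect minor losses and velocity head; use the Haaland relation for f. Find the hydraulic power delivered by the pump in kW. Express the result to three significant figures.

V = 4Q/(πD²) = 3.273 m/s; Re = 9.77×10^5; ε/D = 6.85×10^-4; f = 0.01834
h_f = f(L/D)V²/2g = 51.58 m
Total head H = z + h_f = 43.2 + 51.58 = 94.78 m
P_hyd = ρgQH = 999.4·9.81·0.399·94.78 = 370.8 kW

P_hyd ≈ 371 kW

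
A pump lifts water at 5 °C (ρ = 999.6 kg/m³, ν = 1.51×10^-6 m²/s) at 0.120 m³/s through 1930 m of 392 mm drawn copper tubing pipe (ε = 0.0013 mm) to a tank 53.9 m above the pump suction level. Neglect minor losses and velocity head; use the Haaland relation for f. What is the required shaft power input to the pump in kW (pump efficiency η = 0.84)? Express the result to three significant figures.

V = 4Q/(πD²) = 0.9943 m/s; Re = 2.58×10^5; ε/D = 3.32×10^-6; f = 0.01478
h_f = f(L/D)V²/2g = 3.667 m
Total head H = z + h_f = 53.9 + 3.667 = 57.57 m
P_hyd = ρgQH = 999.6·9.81·0.120·57.57 = 67.74 kW
P_shaft = P_hyd/η = 67.74/0.84 = 80.64 kW

P_shaft ≈ 80.6 kW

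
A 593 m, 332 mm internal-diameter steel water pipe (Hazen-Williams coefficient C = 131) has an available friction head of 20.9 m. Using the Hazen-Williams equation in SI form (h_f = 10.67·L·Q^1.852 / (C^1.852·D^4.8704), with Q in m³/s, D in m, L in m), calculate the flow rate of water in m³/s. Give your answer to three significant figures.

Q ≈ 0.330 m³/s

Rearranging: Q = [h_f·C^1.852·D^4.8704 / (10.67·L)]^(1/1.852)
Q = [20.9·131^1.852·0.332^4.8704 / (10.67·593)]^0.540 = 0.3298 m³/s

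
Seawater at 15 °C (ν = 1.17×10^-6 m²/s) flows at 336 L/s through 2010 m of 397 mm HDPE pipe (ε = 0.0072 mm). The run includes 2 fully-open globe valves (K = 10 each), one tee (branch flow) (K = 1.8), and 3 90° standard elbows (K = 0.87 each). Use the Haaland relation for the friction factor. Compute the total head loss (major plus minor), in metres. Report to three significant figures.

H_L ≈ 32.1 m

V = 4Q/(πD²) = 2.714 m/s; V²/2g = 0.3755 m
Re = 9.21×10^5, ε/D = 1.81×10^-5 → f = 0.01207 (Haaland)
Major: h_f = f(L/D)·V²/2g = 0.01207·5063·0.3755 = 22.95 m
Minor: ΣK = 24.4; h_m = ΣK·V²/2g = 9.167 m
Total H_L = 22.95 + 9.167 = 32.11 m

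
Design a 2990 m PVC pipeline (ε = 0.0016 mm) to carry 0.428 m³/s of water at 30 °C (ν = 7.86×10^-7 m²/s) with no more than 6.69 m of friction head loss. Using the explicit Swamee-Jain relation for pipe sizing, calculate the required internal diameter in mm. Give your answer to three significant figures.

D ≈ 605 mm

Swamee-Jain (Type III): D = 0.66·[ε^1.25·(LQ²/(gh_f))^4.75 + ν·Q^9.4·(L/(gh_f))^5.2]^0.04
LQ²/(gh_f) = 8.346; L/(gh_f) = 45.56
Term 1 = ε^1.25·(…)^4.75 = 0.00136; Term 2 = ν·Q^9.4·(…)^5.2 = 0.114
D = 0.66·(0.00136 + 0.114)^0.04 = 0.6053 m = 605 mm
Check: V = 1.49 m/s, Re = 1.15×10^6, f = 0.01142, h_f = 6.36 m ≈ 6.69 m ✓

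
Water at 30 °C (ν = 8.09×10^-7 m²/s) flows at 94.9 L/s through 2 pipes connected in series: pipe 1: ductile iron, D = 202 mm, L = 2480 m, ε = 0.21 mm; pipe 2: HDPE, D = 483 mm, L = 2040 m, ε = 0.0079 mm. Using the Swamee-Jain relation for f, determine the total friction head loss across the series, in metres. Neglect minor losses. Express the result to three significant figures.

H ≈ 112 m

Pipe 1: V = 2.961 m/s, Re = 7.39×10^5, ε/D = 0.00104, f = 0.02032, h_1 = f(L/D)V²/2g = 111.5 m
Pipe 2: V = 0.5179 m/s, Re = 3.09×10^5, ε/D = 1.64×10^-5, f = 0.01449, h_2 = f(L/D)V²/2g = 0.8366 m
Series → Q common, losses add: H = Σh = 112.4 m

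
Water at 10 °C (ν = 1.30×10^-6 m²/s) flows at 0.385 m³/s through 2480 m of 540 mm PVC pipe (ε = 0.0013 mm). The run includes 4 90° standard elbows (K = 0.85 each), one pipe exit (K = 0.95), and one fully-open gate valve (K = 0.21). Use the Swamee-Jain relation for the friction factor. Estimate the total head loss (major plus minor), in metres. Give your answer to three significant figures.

H_L ≈ 8.85 m

V = 4Q/(πD²) = 1.681 m/s; V²/2g = 0.1440 m
Re = 6.98×10^5, ε/D = 2.41×10^-6 → f = 0.01239 (Swamee-Jain)
Major: h_f = f(L/D)·V²/2g = 0.01239·4593·0.1440 = 8.196 m
Minor: ΣK = 4.56; h_m = ΣK·V²/2g = 0.6568 m
Total H_L = 8.196 + 0.6568 = 8.853 m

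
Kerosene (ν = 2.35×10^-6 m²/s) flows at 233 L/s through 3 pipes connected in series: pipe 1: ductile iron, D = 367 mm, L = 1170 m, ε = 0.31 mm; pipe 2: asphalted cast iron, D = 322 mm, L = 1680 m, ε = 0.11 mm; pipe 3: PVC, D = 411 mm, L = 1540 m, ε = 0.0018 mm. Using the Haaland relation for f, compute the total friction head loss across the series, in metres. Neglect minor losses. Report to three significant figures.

H ≈ 60.4 m

Pipe 1: V = 2.203 m/s, Re = 3.44×10^5, ε/D = 8.45×10^-4, f = 0.01973, h_1 = f(L/D)V²/2g = 15.55 m
Pipe 2: V = 2.861 m/s, Re = 3.92×10^5, ε/D = 3.42×10^-4, f = 0.01674, h_2 = f(L/D)V²/2g = 36.44 m
Pipe 3: V = 1.756 m/s, Re = 3.07×10^5, ε/D = 4.38×10^-6, f = 0.01431, h_3 = f(L/D)V²/2g = 8.432 m
Series → Q common, losses add: H = Σh = 60.43 m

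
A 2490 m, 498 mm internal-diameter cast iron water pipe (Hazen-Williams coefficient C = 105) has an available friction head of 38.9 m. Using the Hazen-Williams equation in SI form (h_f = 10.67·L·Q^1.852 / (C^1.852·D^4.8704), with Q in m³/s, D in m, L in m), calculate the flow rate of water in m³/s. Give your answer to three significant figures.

Rearranging: Q = [h_f·C^1.852·D^4.8704 / (10.67·L)]^(1/1.852)
Q = [38.9·105^1.852·0.498^4.8704 / (10.67·2490)]^0.540 = 0.4949 m³/s

Q ≈ 0.495 m³/s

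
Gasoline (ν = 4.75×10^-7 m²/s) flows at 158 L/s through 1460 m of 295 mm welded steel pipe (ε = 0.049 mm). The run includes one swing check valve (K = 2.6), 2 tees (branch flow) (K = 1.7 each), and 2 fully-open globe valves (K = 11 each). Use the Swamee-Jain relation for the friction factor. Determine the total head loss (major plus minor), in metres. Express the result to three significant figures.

H_L ≈ 26.6 m

V = 4Q/(πD²) = 2.312 m/s; V²/2g = 0.2724 m
Re = 1.44×10^6, ε/D = 1.66×10^-4 → f = 0.01409 (Swamee-Jain)
Major: h_f = f(L/D)·V²/2g = 0.01409·4949·0.2724 = 19.00 m
Minor: ΣK = 28.0; h_m = ΣK·V²/2g = 7.626 m
Total H_L = 19.00 + 7.626 = 26.62 m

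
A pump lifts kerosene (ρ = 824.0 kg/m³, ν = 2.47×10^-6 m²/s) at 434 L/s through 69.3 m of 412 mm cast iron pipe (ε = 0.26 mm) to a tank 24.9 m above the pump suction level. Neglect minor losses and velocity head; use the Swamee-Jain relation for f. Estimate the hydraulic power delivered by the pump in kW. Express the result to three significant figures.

P_hyd ≈ 93.2 kW

V = 4Q/(πD²) = 3.255 m/s; Re = 5.43×10^5; ε/D = 6.31×10^-4; f = 0.01849
h_f = f(L/D)V²/2g = 1.680 m
Total head H = z + h_f = 24.9 + 1.680 = 26.58 m
P_hyd = ρgQH = 824.0·9.81·0.434·26.58 = 93.25 kW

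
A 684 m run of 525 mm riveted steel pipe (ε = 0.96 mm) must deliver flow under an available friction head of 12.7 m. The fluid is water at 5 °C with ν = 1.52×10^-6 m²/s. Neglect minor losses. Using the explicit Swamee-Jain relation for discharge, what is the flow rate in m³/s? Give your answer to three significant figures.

Q ≈ 0.623 m³/s

Swamee-Jain (Type II): Q = -0.965·√(gD⁵h_f/L)·ln[ε/(3.7D) + √(3.17ν²L/(gD³h_f))]
√(gD⁵h_f/L) = √(9.81·0.525⁵·12.7/684) = 0.08523
ε/(3.7D) = 4.94×10^-4; √(3.17ν²L/(gD³h_f)) = 1.67×10^-5
Q = -0.965·0.08523·ln(5.109×10^-4) = 0.6234 m³/s
Check: V = 2.88 m/s, Re = 9.95×10^5, f = 0.02315, h_f = 12.7 m ≈ 12.7 m ✓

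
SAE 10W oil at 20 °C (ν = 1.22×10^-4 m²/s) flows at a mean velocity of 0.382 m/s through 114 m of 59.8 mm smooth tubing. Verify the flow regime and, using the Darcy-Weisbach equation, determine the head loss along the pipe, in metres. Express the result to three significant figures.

h_f ≈ 4.85 m

Re = VD/ν = 0.382·0.05980/1.22×10^-4 = 187 → laminar (Re < 2300)
f = 64/Re = 0.3418
h_f = f(L/D)V²/(2g) = 0.3418·(114/0.05980)·0.382²/(2·9.81) = 4.846 m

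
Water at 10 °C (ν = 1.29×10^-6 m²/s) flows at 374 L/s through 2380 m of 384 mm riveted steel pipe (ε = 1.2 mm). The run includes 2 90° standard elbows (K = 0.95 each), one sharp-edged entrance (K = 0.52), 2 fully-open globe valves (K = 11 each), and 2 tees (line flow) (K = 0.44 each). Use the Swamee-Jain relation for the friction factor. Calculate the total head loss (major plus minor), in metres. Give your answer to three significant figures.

V = 4Q/(πD²) = 3.229 m/s; V²/2g = 0.5315 m
Re = 9.61×10^5, ε/D = 0.00312 → f = 0.02668 (Swamee-Jain)
Major: h_f = f(L/D)·V²/2g = 0.02668·6198·0.5315 = 87.88 m
Minor: ΣK = 25.3; h_m = ΣK·V²/2g = 13.45 m
Total H_L = 87.88 + 13.45 = 101.3 m

H_L ≈ 101 m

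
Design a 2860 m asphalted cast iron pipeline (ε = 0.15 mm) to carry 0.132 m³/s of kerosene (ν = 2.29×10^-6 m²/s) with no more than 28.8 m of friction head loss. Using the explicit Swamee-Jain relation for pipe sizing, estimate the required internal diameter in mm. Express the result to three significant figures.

D ≈ 310 mm

Swamee-Jain (Type III): D = 0.66·[ε^1.25·(LQ²/(gh_f))^4.75 + ν·Q^9.4·(L/(gh_f))^5.2]^0.04
LQ²/(gh_f) = 0.1764; L/(gh_f) = 10.12
Term 1 = ε^1.25·(…)^4.75 = 4.37×10^-9; Term 2 = ν·Q^9.4·(…)^5.2 = 2.09×10^-9
D = 0.66·(4.37×10^-9 + 2.09×10^-9)^0.04 = 0.3104 m = 310 mm
Check: V = 1.74 m/s, Re = 2.36×10^5, f = 0.01857, h_f = 26.5 m ≈ 28.8 m ✓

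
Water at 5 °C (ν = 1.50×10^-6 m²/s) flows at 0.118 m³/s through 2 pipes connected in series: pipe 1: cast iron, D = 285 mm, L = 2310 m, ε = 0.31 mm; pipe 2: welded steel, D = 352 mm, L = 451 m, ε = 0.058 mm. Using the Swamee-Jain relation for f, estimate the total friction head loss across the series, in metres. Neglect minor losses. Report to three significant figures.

H ≈ 31.2 m

Pipe 1: V = 1.850 m/s, Re = 3.51×10^5, ε/D = 0.00109, f = 0.02097, h_1 = f(L/D)V²/2g = 29.64 m
Pipe 2: V = 1.213 m/s, Re = 2.85×10^5, ε/D = 1.65×10^-4, f = 0.01612, h_2 = f(L/D)V²/2g = 1.548 m
Series → Q common, losses add: H = Σh = 31.19 m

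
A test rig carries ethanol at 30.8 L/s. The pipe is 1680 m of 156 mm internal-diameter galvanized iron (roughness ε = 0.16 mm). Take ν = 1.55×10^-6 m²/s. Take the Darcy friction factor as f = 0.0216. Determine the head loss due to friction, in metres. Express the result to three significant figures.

V = 4Q/(πD²) = 4·0.0308/(π·0.156²) = 1.611 m/s
h_f = f(L/D)V²/(2g) = 0.02160·(1680/0.156)·1.611²/(2·9.81) = 30.79 m

h_f ≈ 30.8 m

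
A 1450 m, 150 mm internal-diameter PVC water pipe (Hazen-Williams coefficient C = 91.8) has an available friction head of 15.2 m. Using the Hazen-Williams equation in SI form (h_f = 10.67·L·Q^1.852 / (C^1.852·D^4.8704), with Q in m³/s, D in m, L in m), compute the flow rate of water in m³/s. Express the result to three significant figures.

Rearranging: Q = [h_f·C^1.852·D^4.8704 / (10.67·L)]^(1/1.852)
Q = [15.2·91.8^1.852·0.150^4.8704 / (10.67·1450)]^0.540 = 0.01486 m³/s

Q ≈ 0.0149 m³/s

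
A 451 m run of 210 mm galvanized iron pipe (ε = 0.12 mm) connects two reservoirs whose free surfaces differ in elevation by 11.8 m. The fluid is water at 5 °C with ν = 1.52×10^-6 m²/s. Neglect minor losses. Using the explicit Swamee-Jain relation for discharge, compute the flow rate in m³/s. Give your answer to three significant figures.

Q ≈ 0.0837 m³/s

Swamee-Jain (Type II): Q = -0.965·√(gD⁵h_f/L)·ln[ε/(3.7D) + √(3.17ν²L/(gD³h_f))]
√(gD⁵h_f/L) = √(9.81·0.210⁵·11.8/451) = 0.01024
ε/(3.7D) = 1.54×10^-4; √(3.17ν²L/(gD³h_f)) = 5.55×10^-5
Q = -0.965·0.01024·ln(2.099×10^-4) = 0.08367 m³/s
Check: V = 2.42 m/s, Re = 3.34×10^5, f = 0.01860, h_f = 11.9 m ≈ 11.8 m ✓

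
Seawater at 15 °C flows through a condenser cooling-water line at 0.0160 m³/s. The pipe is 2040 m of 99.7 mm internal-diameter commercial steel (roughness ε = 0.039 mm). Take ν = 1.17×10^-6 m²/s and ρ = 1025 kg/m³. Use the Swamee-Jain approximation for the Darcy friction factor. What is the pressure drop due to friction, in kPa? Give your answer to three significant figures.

V = 4Q/(πD²) = 4·0.0160/(π·0.0997²) = 2.049 m/s
Re = VD/ν = 2.049·0.0997/1.17×10^-6 = 1.75×10^5 → turbulent
ε/D = 0.039/99.7 = 3.91×10^-4
Swamee-Jain: f = 0.01860
h_f = f(L/D)V²/(2g) = 0.01860·(2040/0.0997)·2.049²/(2·9.81) = 81.47 m
Δp = ρg·h_f = 1025·9.81·81.47 = 819.2 kPa

Δp ≈ 819 kPa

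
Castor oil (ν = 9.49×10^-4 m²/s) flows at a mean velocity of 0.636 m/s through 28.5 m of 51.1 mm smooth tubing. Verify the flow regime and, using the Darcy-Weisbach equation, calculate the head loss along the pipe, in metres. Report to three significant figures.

Re = VD/ν = 0.636·0.05110/9.49×10^-4 = 34.2 → laminar (Re < 2300)
f = 64/Re = 1.869
h_f = f(L/D)V²/(2g) = 1.869·(28.5/0.05110)·0.636²/(2·9.81) = 21.49 m

h_f ≈ 21.5 m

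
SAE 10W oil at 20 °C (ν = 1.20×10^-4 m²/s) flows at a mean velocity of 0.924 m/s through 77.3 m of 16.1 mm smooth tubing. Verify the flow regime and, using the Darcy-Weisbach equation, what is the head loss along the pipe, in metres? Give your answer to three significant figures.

h_f ≈ 108 m

Re = VD/ν = 0.924·0.01610/1.20×10^-4 = 124 → laminar (Re < 2300)
f = 64/Re = 0.5163
h_f = f(L/D)V²/(2g) = 0.5163·(77.3/0.01610)·0.924²/(2·9.81) = 107.9 m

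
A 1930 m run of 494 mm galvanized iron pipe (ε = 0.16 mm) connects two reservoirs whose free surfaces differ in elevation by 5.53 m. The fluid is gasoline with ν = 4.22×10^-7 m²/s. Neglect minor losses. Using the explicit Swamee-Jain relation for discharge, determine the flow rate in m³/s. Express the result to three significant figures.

Swamee-Jain (Type II): Q = -0.965·√(gD⁵h_f/L)·ln[ε/(3.7D) + √(3.17ν²L/(gD³h_f))]
√(gD⁵h_f/L) = √(9.81·0.494⁵·5.53/1930) = 0.02876
ε/(3.7D) = 8.75×10^-5; √(3.17ν²L/(gD³h_f)) = 1.29×10^-5
Q = -0.965·0.02876·ln(1.004×10^-4) = 0.2555 m³/s
Check: V = 1.33 m/s, Re = 1.56×10^6, f = 0.01572, h_f = 5.56 m ≈ 5.53 m ✓

Q ≈ 0.255 m³/s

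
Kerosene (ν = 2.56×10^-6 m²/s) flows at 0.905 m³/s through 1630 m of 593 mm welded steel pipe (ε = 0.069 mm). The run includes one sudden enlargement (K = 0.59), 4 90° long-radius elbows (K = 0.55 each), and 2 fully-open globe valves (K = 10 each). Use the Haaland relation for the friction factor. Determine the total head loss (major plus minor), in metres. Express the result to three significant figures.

V = 4Q/(πD²) = 3.277 m/s; V²/2g = 0.5473 m
Re = 7.59×10^5, ε/D = 1.16×10^-4 → f = 0.01387 (Haaland)
Major: h_f = f(L/D)·V²/2g = 0.01387·2749·0.5473 = 20.86 m
Minor: ΣK = 22.8; h_m = ΣK·V²/2g = 12.47 m
Total H_L = 20.86 + 12.47 = 33.33 m

H_L ≈ 33.3 m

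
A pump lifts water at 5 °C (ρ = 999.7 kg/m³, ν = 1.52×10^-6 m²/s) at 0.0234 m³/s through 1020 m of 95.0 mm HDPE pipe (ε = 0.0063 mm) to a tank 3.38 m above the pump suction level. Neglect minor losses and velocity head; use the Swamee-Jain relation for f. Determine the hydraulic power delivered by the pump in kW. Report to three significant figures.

P_hyd ≈ 22.7 kW

V = 4Q/(πD²) = 3.301 m/s; Re = 2.06×10^5; ε/D = 6.63×10^-5; f = 0.01603
h_f = f(L/D)V²/2g = 95.62 m
Total head H = z + h_f = 3.38 + 95.62 = 99.00 m
P_hyd = ρgQH = 999.7·9.81·0.0234·99.00 = 22.72 kW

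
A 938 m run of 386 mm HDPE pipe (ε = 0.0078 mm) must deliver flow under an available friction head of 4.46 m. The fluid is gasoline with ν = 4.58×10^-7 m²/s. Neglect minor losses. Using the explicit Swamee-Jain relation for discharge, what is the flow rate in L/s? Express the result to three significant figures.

Swamee-Jain (Type II): Q = -0.965·√(gD⁵h_f/L)·ln[ε/(3.7D) + √(3.17ν²L/(gD³h_f))]
√(gD⁵h_f/L) = √(9.81·0.386⁵·4.46/938) = 0.01999
ε/(3.7D) = 5.46×10^-6; √(3.17ν²L/(gD³h_f)) = 1.57×10^-5
Q = -0.965·0.01999·ln(2.121×10^-5) = 0.2076 m³/s
Check: V = 1.77 m/s, Re = 1.50×10^6, f = 0.01146, h_f = 4.47 m ≈ 4.46 m ✓

Q ≈ 208 L/s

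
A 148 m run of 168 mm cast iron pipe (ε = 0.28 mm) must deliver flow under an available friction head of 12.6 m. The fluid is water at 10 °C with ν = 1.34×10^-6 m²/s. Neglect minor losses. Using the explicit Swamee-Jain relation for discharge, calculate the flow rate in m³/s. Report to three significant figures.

Q ≈ 0.0778 m³/s

Swamee-Jain (Type II): Q = -0.965·√(gD⁵h_f/L)·ln[ε/(3.7D) + √(3.17ν²L/(gD³h_f))]
√(gD⁵h_f/L) = √(9.81·0.168⁵·12.6/148) = 0.01057
ε/(3.7D) = 4.50×10^-4; √(3.17ν²L/(gD³h_f)) = 3.79×10^-5
Q = -0.965·0.01057·ln(4.884×10^-4) = 0.07779 m³/s
Check: V = 3.51 m/s, Re = 4.40×10^5, f = 0.02292, h_f = 12.7 m ≈ 12.6 m ✓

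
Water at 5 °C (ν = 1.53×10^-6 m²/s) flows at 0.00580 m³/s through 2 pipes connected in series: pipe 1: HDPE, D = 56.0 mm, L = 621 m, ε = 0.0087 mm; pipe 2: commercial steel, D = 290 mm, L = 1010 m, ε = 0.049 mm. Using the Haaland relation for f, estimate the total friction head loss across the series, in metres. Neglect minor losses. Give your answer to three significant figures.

Pipe 1: V = 2.355 m/s, Re = 8.62×10^4, ε/D = 1.55×10^-4, f = 0.01903, h_1 = f(L/D)V²/2g = 59.64 m
Pipe 2: V = 0.08781 m/s, Re = 1.66×10^4, ε/D = 1.69×10^-4, f = 0.02723, h_2 = f(L/D)V²/2g = 0.03727 m
Series → Q common, losses add: H = Σh = 59.68 m

H ≈ 59.7 m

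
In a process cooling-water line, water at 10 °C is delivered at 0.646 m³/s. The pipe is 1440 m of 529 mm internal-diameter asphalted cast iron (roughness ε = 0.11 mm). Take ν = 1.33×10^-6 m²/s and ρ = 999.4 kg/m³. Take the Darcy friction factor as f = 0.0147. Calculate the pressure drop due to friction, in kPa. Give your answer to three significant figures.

V = 4Q/(πD²) = 4·0.646/(π·0.529²) = 2.939 m/s
h_f = f(L/D)V²/(2g) = 0.01470·(1440/0.529)·2.939²/(2·9.81) = 17.62 m
Δp = ρg·h_f = 999.4·9.81·17.62 = 172.7 kPa

Δp ≈ 173 kPa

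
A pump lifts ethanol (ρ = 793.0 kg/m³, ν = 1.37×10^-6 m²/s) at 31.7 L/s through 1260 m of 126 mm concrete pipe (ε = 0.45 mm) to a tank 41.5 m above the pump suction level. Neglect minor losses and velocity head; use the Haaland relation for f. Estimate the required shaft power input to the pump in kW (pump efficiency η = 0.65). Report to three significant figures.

P_shaft ≈ 50.8 kW

V = 4Q/(πD²) = 2.542 m/s; Re = 2.34×10^5; ε/D = 0.00357; f = 0.02801
h_f = f(L/D)V²/2g = 92.27 m
Total head H = z + h_f = 41.5 + 92.27 = 133.8 m
P_hyd = ρgQH = 793.0·9.81·0.0317·133.8 = 32.99 kW
P_shaft = P_hyd/η = 32.99/0.65 = 50.75 kW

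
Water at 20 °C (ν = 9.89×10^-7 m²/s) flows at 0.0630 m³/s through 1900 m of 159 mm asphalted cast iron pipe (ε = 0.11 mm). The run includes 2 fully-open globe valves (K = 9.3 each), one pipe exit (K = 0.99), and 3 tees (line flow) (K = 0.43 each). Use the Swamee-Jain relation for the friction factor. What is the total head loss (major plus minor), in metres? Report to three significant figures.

H_L ≈ 126 m

V = 4Q/(πD²) = 3.173 m/s; V²/2g = 0.5131 m
Re = 5.10×10^5, ε/D = 6.92×10^-4 → f = 0.01886 (Swamee-Jain)
Major: h_f = f(L/D)·V²/2g = 0.01886·11950·0.5131 = 115.7 m
Minor: ΣK = 20.9; h_m = ΣK·V²/2g = 10.71 m
Total H_L = 115.7 + 10.71 = 126.4 m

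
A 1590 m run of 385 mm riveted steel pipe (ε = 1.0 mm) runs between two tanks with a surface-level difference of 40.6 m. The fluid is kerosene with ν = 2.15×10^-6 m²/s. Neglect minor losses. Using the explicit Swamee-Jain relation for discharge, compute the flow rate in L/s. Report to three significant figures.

Q ≈ 321 L/s

Swamee-Jain (Type II): Q = -0.965·√(gD⁵h_f/L)·ln[ε/(3.7D) + √(3.17ν²L/(gD³h_f))]
√(gD⁵h_f/L) = √(9.81·0.385⁵·40.6/1590) = 0.04603
ε/(3.7D) = 7.02×10^-4; √(3.17ν²L/(gD³h_f)) = 3.20×10^-5
Q = -0.965·0.04603·ln(7.340×10^-4) = 0.3206 m³/s
Check: V = 2.75 m/s, Re = 4.93×10^5, f = 0.02556, h_f = 40.8 m ≈ 40.6 m ✓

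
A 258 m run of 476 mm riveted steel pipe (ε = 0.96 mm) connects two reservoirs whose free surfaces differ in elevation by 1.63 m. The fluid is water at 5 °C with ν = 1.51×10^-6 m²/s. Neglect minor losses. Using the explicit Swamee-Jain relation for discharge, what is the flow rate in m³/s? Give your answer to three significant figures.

Q ≈ 0.280 m³/s

Swamee-Jain (Type II): Q = -0.965·√(gD⁵h_f/L)·ln[ε/(3.7D) + √(3.17ν²L/(gD³h_f))]
√(gD⁵h_f/L) = √(9.81·0.476⁵·1.63/258) = 0.03892
ε/(3.7D) = 5.45×10^-4; √(3.17ν²L/(gD³h_f)) = 3.29×10^-5
Q = -0.965·0.03892·ln(5.780×10^-4) = 0.2800 m³/s
Check: V = 1.57 m/s, Re = 4.96×10^5, f = 0.02395, h_f = 1.64 m ≈ 1.63 m ✓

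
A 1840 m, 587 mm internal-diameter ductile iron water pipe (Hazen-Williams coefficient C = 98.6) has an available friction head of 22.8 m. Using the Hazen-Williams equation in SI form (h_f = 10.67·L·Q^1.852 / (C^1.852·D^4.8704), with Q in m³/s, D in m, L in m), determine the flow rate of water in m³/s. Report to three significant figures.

Q ≈ 0.632 m³/s

Rearranging: Q = [h_f·C^1.852·D^4.8704 / (10.67·L)]^(1/1.852)
Q = [22.8·98.6^1.852·0.587^4.8704 / (10.67·1840)]^0.540 = 0.6319 m³/s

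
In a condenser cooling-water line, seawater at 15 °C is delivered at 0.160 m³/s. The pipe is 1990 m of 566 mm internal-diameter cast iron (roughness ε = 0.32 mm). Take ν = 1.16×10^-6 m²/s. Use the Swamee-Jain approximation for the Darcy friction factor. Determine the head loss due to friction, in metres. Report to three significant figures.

h_f ≈ 1.35 m

V = 4Q/(πD²) = 4·0.160/(π·0.566²) = 0.6359 m/s
Re = VD/ν = 0.6359·0.566/1.16×10^-6 = 3.10×10^5 → turbulent
ε/D = 0.32/566 = 5.65×10^-4
Swamee-Jain: f = 0.01865
h_f = f(L/D)V²/(2g) = 0.01865·(1990/0.566)·0.6359²/(2·9.81) = 1.352 m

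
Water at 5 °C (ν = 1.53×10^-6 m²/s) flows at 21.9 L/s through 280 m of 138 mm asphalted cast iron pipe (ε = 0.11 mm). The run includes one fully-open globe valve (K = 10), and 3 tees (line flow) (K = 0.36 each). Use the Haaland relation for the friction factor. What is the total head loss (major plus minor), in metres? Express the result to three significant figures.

H_L ≈ 5.80 m

V = 4Q/(πD²) = 1.464 m/s; V²/2g = 0.1093 m
Re = 1.32×10^5, ε/D = 7.97×10^-4 → f = 0.02069 (Haaland)
Major: h_f = f(L/D)·V²/2g = 0.02069·2029·0.1093 = 4.587 m
Minor: ΣK = 11.1; h_m = ΣK·V²/2g = 1.211 m
Total H_L = 4.587 + 1.211 = 5.798 m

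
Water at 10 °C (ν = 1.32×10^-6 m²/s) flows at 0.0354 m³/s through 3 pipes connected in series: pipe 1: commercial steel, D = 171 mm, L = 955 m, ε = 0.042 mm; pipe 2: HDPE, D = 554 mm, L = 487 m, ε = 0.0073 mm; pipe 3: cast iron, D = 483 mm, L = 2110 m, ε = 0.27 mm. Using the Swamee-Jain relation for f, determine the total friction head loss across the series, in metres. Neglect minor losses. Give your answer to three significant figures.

Pipe 1: V = 1.541 m/s, Re = 2.00×10^5, ε/D = 2.46×10^-4, f = 0.01744, h_1 = f(L/D)V²/2g = 11.80 m
Pipe 2: V = 0.1469 m/s, Re = 6.16×10^4, ε/D = 1.32×10^-5, f = 0.01988, h_2 = f(L/D)V²/2g = 0.01921 m
Pipe 3: V = 0.1932 m/s, Re = 7.07×10^4, ε/D = 5.59×10^-4, f = 0.02164, h_3 = f(L/D)V²/2g = 0.1799 m
Series → Q common, losses add: H = Σh = 12.00 m

H ≈ 12.0 m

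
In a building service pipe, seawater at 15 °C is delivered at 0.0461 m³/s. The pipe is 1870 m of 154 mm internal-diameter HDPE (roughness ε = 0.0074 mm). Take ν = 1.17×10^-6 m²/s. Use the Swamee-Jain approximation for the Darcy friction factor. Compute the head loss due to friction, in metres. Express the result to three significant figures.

h_f ≈ 55.8 m

V = 4Q/(πD²) = 4·0.0461/(π·0.154²) = 2.475 m/s
Re = VD/ν = 2.475·0.154/1.17×10^-6 = 3.26×10^5 → turbulent
ε/D = 0.0074/154 = 4.81×10^-5
Swamee-Jain: f = 0.01472
h_f = f(L/D)V²/(2g) = 0.01472·(1870/0.154)·2.475²/(2·9.81) = 55.81 m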